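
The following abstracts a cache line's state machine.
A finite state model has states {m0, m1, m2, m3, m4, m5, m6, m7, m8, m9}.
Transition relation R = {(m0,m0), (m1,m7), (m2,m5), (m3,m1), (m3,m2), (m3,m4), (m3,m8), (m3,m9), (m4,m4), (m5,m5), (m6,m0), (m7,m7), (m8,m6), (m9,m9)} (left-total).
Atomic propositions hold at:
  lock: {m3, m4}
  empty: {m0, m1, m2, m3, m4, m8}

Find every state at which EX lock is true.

Sat(EX lock) = {s : some successor in {m3, m4}} = {m3, m4}

{m3, m4}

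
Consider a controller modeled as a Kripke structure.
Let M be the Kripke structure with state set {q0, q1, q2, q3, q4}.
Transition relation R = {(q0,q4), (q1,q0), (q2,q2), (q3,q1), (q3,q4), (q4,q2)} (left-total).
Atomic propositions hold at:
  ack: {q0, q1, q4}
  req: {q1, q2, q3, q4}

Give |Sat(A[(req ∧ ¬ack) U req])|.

Sat(¬ack) = {q2, q3}
Sat(req ∧ ¬ack) = {q2, q3}
A[(req ∧ ¬ack) U req]: least fixpoint, start Z0 = Sat(req) = {q1, q2, q3, q4}, add states in Sat(req ∧ ¬ack) with every successor in Z. Already a fixed point.
Sat(A[(req ∧ ¬ack) U req]) = {q1, q2, q3, q4}
|Sat(A[(req ∧ ¬ack) U req])| = |{q1, q2, q3, q4}| = 4.

4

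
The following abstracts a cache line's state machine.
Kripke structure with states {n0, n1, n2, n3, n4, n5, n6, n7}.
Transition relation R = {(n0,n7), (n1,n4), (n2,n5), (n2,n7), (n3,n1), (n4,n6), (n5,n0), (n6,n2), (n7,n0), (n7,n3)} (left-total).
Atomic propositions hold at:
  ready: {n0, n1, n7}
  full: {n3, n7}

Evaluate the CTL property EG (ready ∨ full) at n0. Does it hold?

Sat(ready ∨ full) = {n0, n1, n3, n7}
EG (ready ∨ full): greatest fixpoint, start Z0 = {n0, n1, n3, n7}, keep only states in Sat with some successor in Z. Z1 = {n0, n3, n7}; Z2 = {n0, n7}; fixed.
Sat(EG (ready ∨ full)) = {n0, n7}
n0 ∈ Sat(EG (ready ∨ full)) = {n0, n7}, so the formula holds at n0.

Yes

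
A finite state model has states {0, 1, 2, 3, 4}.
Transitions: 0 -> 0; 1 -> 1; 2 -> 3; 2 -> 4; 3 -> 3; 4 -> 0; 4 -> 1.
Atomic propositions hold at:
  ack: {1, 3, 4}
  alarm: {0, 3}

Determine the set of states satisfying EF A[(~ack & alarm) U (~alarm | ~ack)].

Sat(~ack) = {0, 2}
Sat(~ack & alarm) = {0}
Sat(~alarm) = {1, 2, 4}
Sat(~alarm | ~ack) = {0, 1, 2, 4}
A[(~ack & alarm) U (~alarm | ~ack)]: least fixpoint, start Z0 = Sat((~alarm | ~ack)) = {0, 1, 2, 4}, add states in Sat(~ack & alarm) with every successor in Z. Already a fixed point.
Sat(A[(~ack & alarm) U (~alarm | ~ack)]) = {0, 1, 2, 4}
EF A[(~ack & alarm) U (~alarm | ~ack)]: least fixpoint, start Z0 = {0, 1, 2, 4}, add states with some successor in Z. Already a fixed point.
Sat(EF A[(~ack & alarm) U (~alarm | ~ack)]) = {0, 1, 2, 4}

{0, 1, 2, 4}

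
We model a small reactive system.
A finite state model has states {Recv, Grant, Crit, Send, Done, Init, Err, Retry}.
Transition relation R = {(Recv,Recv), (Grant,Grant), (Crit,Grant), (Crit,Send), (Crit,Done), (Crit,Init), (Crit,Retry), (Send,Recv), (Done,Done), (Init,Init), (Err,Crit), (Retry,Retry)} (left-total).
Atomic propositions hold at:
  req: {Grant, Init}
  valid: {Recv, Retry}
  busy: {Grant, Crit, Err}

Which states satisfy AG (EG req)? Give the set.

{Grant, Init}

EG req: greatest fixpoint, start Z0 = {Grant, Init}, keep only states in Sat with some successor in Z. Already a fixed point.
Sat(EG req) = {Grant, Init}
AG (EG req): greatest fixpoint, start Z0 = {Grant, Init}, keep only states in Sat with every successor in Z. Already a fixed point.
Sat(AG (EG req)) = {Grant, Init}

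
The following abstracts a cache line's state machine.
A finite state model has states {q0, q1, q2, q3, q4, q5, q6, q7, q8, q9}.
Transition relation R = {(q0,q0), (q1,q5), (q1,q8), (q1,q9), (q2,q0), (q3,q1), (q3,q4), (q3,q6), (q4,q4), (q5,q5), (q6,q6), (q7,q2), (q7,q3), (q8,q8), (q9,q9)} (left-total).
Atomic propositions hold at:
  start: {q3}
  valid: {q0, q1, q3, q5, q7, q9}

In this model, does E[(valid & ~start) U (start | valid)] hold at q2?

Sat(~start) = {q0, q1, q2, q4, q5, q6, q7, q8, q9}
Sat(valid & ~start) = {q0, q1, q5, q7, q9}
Sat(start | valid) = {q0, q1, q3, q5, q7, q9}
E[(valid & ~start) U (start | valid)]: least fixpoint, start Z0 = Sat((start | valid)) = {q0, q1, q3, q5, q7, q9}, add states in Sat(valid & ~start) with some successor in Z. Already a fixed point.
Sat(E[(valid & ~start) U (start | valid)]) = {q0, q1, q3, q5, q7, q9}
q2 ∉ Sat(E[(valid & ~start) U (start | valid)]) = {q0, q1, q3, q5, q7, q9}, so the formula does not hold at q2.

No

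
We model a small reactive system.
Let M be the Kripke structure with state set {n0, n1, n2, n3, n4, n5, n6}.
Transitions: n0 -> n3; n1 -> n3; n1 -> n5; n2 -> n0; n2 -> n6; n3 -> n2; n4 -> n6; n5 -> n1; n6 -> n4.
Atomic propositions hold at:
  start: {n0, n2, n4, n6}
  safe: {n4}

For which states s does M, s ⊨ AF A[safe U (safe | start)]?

Sat(safe | start) = {n0, n2, n4, n6}
A[safe U (safe | start)]: least fixpoint, start Z0 = Sat((safe | start)) = {n0, n2, n4, n6}, add states in Sat(safe) with every successor in Z. Already a fixed point.
Sat(A[safe U (safe | start)]) = {n0, n2, n4, n6}
AF A[safe U (safe | start)]: least fixpoint, start Z0 = {n0, n2, n4, n6}, add states with every successor in Z. Z1 = {n0, n2, n3, n4, n6}; fixed.
Sat(AF A[safe U (safe | start)]) = {n0, n2, n3, n4, n6}

{n0, n2, n3, n4, n6}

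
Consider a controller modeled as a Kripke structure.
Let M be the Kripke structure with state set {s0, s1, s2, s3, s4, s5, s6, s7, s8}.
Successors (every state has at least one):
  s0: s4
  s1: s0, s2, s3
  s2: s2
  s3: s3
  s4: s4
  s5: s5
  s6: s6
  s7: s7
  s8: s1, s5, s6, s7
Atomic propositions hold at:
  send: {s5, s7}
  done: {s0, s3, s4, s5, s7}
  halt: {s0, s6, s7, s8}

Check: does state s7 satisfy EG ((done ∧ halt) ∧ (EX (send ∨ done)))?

Yes

Sat(done ∧ halt) = {s0, s7}
Sat(send ∨ done) = {s0, s3, s4, s5, s7}
Sat(EX (send ∨ done)) = {s : some successor in {s0, s3, s4, s5, s7}} = {s0, s1, s3, s4, s5, s7, s8}
Sat((done ∧ halt) ∧ (EX (send ∨ done))) = {s0, s7}
EG ((done ∧ halt) ∧ (EX (send ∨ done))): greatest fixpoint, start Z0 = {s0, s7}, keep only states in Sat with some successor in Z. Z1 = {s7}; fixed.
Sat(EG ((done ∧ halt) ∧ (EX (send ∨ done)))) = {s7}
s7 ∈ Sat(EG ((done ∧ halt) ∧ (EX (send ∨ done)))) = {s7}, so the formula holds at s7.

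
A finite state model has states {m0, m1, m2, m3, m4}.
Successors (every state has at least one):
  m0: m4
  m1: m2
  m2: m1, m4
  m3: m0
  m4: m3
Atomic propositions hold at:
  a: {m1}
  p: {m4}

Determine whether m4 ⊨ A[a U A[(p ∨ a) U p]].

Yes

Sat(p ∨ a) = {m1, m4}
A[(p ∨ a) U p]: least fixpoint, start Z0 = Sat(p) = {m4}, add states in Sat(p ∨ a) with every successor in Z. Already a fixed point.
Sat(A[(p ∨ a) U p]) = {m4}
A[a U A[(p ∨ a) U p]]: least fixpoint, start Z0 = Sat(A[(p ∨ a) U p]) = {m4}, add states in Sat(a) with every successor in Z. Already a fixed point.
Sat(A[a U A[(p ∨ a) U p]]) = {m4}
m4 ∈ Sat(A[a U A[(p ∨ a) U p]]) = {m4}, so the formula holds at m4.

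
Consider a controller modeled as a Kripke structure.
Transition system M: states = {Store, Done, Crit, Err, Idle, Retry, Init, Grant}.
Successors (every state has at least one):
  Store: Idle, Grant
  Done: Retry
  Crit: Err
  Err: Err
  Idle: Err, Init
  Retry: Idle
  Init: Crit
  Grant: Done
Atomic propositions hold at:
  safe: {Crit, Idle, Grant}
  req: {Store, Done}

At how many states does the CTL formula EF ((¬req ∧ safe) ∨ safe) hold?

7

Sat(¬req) = {Crit, Err, Idle, Retry, Init, Grant}
Sat(¬req ∧ safe) = {Crit, Idle, Grant}
Sat((¬req ∧ safe) ∨ safe) = {Crit, Idle, Grant}
EF ((¬req ∧ safe) ∨ safe): least fixpoint, start Z0 = {Crit, Idle, Grant}, add states with some successor in Z. Z1 = {Store, Crit, Idle, Retry, Init, Grant}; Z2 = {Store, Done, Crit, Idle, Retry, Init, Grant}; fixed.
Sat(EF ((¬req ∧ safe) ∨ safe)) = {Store, Done, Crit, Idle, Retry, Init, Grant}
|Sat(EF ((¬req ∧ safe) ∨ safe))| = |{Store, Done, Crit, Idle, Retry, Init, Grant}| = 7.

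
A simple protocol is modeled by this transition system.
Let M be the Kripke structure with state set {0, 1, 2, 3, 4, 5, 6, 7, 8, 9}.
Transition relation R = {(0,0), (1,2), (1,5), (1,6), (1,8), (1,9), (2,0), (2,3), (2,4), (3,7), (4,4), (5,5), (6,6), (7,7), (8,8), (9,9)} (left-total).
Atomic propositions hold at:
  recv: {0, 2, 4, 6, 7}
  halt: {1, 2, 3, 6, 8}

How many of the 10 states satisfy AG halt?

2

AG halt: greatest fixpoint, start Z0 = {1, 2, 3, 6, 8}, keep only states in Sat with every successor in Z. Z1 = {6, 8}; fixed.
Sat(AG halt) = {6, 8}
|Sat(AG halt)| = |{6, 8}| = 2.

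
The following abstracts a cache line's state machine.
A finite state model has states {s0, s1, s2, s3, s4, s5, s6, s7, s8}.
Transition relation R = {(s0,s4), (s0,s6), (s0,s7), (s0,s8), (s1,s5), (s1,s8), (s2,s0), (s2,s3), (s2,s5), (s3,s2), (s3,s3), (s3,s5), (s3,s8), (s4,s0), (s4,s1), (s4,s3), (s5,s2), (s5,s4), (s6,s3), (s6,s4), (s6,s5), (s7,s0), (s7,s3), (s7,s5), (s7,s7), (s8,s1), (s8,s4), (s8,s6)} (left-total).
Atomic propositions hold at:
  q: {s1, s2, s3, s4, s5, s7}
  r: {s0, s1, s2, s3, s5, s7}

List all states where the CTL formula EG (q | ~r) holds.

Sat(~r) = {s4, s6, s8}
Sat(q | ~r) = {s1, s2, s3, s4, s5, s6, s7, s8}
EG (q | ~r): greatest fixpoint, start Z0 = {s1, s2, s3, s4, s5, s6, s7, s8}, keep only states in Sat with some successor in Z. Already a fixed point.
Sat(EG (q | ~r)) = {s1, s2, s3, s4, s5, s6, s7, s8}

{s1, s2, s3, s4, s5, s6, s7, s8}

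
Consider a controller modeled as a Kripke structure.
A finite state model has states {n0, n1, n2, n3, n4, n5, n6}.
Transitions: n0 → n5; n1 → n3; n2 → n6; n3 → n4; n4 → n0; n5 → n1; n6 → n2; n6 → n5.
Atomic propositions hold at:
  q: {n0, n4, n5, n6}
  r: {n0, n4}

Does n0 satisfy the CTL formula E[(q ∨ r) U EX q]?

Yes

Sat(q ∨ r) = {n0, n4, n5, n6}
Sat(EX q) = {s : some successor in {n0, n4, n5, n6}} = {n0, n2, n3, n4, n6}
E[(q ∨ r) U EX q]: least fixpoint, start Z0 = Sat(EX q) = {n0, n2, n3, n4, n6}, add states in Sat(q ∨ r) with some successor in Z. Already a fixed point.
Sat(E[(q ∨ r) U EX q]) = {n0, n2, n3, n4, n6}
n0 ∈ Sat(E[(q ∨ r) U EX q]) = {n0, n2, n3, n4, n6}, so the formula holds at n0.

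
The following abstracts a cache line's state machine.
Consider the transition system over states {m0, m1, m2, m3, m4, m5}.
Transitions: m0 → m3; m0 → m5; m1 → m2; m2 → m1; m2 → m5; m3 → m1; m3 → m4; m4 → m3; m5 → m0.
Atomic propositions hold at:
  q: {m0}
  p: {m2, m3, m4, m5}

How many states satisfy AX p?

3

Sat(AX p) = {s : every successor in {m2, m3, m4, m5}} = {m0, m1, m4}
|Sat(AX p)| = |{m0, m1, m4}| = 3.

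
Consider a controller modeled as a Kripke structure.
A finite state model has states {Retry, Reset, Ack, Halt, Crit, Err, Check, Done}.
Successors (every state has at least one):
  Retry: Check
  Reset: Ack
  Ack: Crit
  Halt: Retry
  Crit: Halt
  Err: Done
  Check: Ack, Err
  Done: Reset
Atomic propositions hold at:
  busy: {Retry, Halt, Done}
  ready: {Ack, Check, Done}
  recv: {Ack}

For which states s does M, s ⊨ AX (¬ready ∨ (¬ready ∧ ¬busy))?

Sat(¬ready) = {Retry, Reset, Halt, Crit, Err}
Sat(¬busy) = {Reset, Ack, Crit, Err, Check}
Sat(¬ready ∧ ¬busy) = {Reset, Crit, Err}
Sat(¬ready ∨ (¬ready ∧ ¬busy)) = {Retry, Reset, Halt, Crit, Err}
Sat(AX (¬ready ∨ (¬ready ∧ ¬busy))) = {s : every successor in {Retry, Reset, Halt, Crit, Err}} = {Ack, Halt, Crit, Done}

{Ack, Halt, Crit, Done}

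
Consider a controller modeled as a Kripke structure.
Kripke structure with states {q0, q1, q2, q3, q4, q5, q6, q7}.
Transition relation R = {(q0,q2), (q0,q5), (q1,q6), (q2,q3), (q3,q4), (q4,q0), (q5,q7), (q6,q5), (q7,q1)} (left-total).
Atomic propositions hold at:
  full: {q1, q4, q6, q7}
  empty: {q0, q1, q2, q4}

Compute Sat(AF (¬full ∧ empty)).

{q0, q2, q3, q4}

Sat(¬full) = {q0, q2, q3, q5}
Sat(¬full ∧ empty) = {q0, q2}
AF (¬full ∧ empty): least fixpoint, start Z0 = {q0, q2}, add states with every successor in Z. Z1 = {q0, q2, q4}; Z2 = {q0, q2, q3, q4}; fixed.
Sat(AF (¬full ∧ empty)) = {q0, q2, q3, q4}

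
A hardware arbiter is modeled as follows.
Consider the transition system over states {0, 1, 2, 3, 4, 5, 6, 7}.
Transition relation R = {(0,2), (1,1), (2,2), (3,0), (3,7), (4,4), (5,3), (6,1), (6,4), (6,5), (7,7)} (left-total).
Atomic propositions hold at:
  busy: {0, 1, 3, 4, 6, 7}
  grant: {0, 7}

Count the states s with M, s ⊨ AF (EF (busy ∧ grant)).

5

Sat(busy ∧ grant) = {0, 7}
EF (busy ∧ grant): least fixpoint, start Z0 = {0, 7}, add states with some successor in Z. Z1 = {0, 3, 7}; Z2 = {0, 3, 5, 7}; Z3 = {0, 3, 5, 6, 7}; fixed.
Sat(EF (busy ∧ grant)) = {0, 3, 5, 6, 7}
AF (EF (busy ∧ grant)): least fixpoint, start Z0 = {0, 3, 5, 6, 7}, add states with every successor in Z. Already a fixed point.
Sat(AF (EF (busy ∧ grant))) = {0, 3, 5, 6, 7}
|Sat(AF (EF (busy ∧ grant)))| = |{0, 3, 5, 6, 7}| = 5.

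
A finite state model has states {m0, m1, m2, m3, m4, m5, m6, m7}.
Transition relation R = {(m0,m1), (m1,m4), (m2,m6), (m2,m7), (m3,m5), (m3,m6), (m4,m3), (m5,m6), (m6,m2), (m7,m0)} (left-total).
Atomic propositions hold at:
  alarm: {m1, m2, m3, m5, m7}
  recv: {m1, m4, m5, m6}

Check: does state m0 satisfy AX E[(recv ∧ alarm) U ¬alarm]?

Sat(recv ∧ alarm) = {m1, m5}
Sat(¬alarm) = {m0, m4, m6}
E[(recv ∧ alarm) U ¬alarm]: least fixpoint, start Z0 = Sat(¬alarm) = {m0, m4, m6}, add states in Sat(recv ∧ alarm) with some successor in Z. Z1 = {m0, m1, m4, m5, m6}; fixed.
Sat(E[(recv ∧ alarm) U ¬alarm]) = {m0, m1, m4, m5, m6}
Sat(AX E[(recv ∧ alarm) U ¬alarm]) = {s : every successor in {m0, m1, m4, m5, m6}} = {m0, m1, m3, m5, m7}
m0 ∈ Sat(AX E[(recv ∧ alarm) U ¬alarm]) = {m0, m1, m3, m5, m7}, so the formula holds at m0.

Yes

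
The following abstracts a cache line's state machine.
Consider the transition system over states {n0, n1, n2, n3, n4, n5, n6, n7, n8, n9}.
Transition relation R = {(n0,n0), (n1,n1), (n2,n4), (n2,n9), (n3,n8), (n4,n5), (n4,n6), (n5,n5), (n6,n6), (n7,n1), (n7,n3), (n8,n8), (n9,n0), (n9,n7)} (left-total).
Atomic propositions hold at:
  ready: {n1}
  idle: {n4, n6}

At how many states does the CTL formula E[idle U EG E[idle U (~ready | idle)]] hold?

Sat(~ready) = {n0, n2, n3, n4, n5, n6, n7, n8, n9}
Sat(~ready | idle) = {n0, n2, n3, n4, n5, n6, n7, n8, n9}
E[idle U (~ready | idle)]: least fixpoint, start Z0 = Sat((~ready | idle)) = {n0, n2, n3, n4, n5, n6, n7, n8, n9}, add states in Sat(idle) with some successor in Z. Already a fixed point.
Sat(E[idle U (~ready | idle)]) = {n0, n2, n3, n4, n5, n6, n7, n8, n9}
EG E[idle U (~ready | idle)]: greatest fixpoint, start Z0 = {n0, n2, n3, n4, n5, n6, n7, n8, n9}, keep only states in Sat with some successor in Z. Already a fixed point.
Sat(EG E[idle U (~ready | idle)]) = {n0, n2, n3, n4, n5, n6, n7, n8, n9}
E[idle U EG E[idle U (~ready | idle)]]: least fixpoint, start Z0 = Sat(EG E[idle U (~ready | idle)]) = {n0, n2, n3, n4, n5, n6, n7, n8, n9}, add states in Sat(idle) with some successor in Z. Already a fixed point.
Sat(E[idle U EG E[idle U (~ready | idle)]]) = {n0, n2, n3, n4, n5, n6, n7, n8, n9}
|Sat(E[idle U EG E[idle U (~ready | idle)]])| = |{n0, n2, n3, n4, n5, n6, n7, n8, n9}| = 9.

9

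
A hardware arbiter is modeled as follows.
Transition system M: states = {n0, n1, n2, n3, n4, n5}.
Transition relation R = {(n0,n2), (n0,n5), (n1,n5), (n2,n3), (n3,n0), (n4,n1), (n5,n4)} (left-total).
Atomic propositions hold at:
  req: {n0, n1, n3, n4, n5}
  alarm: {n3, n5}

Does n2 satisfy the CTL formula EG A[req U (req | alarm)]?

No

Sat(req | alarm) = {n0, n1, n3, n4, n5}
A[req U (req | alarm)]: least fixpoint, start Z0 = Sat((req | alarm)) = {n0, n1, n3, n4, n5}, add states in Sat(req) with every successor in Z. Already a fixed point.
Sat(A[req U (req | alarm)]) = {n0, n1, n3, n4, n5}
EG A[req U (req | alarm)]: greatest fixpoint, start Z0 = {n0, n1, n3, n4, n5}, keep only states in Sat with some successor in Z. Already a fixed point.
Sat(EG A[req U (req | alarm)]) = {n0, n1, n3, n4, n5}
n2 ∉ Sat(EG A[req U (req | alarm)]) = {n0, n1, n3, n4, n5}, so the formula does not hold at n2.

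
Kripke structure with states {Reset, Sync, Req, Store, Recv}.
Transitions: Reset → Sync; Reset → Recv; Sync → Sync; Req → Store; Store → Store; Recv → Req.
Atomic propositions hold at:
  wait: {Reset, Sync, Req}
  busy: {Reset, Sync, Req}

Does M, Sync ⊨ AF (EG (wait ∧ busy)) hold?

Sat(wait ∧ busy) = {Reset, Sync, Req}
EG (wait ∧ busy): greatest fixpoint, start Z0 = {Reset, Sync, Req}, keep only states in Sat with some successor in Z. Z1 = {Reset, Sync}; fixed.
Sat(EG (wait ∧ busy)) = {Reset, Sync}
AF (EG (wait ∧ busy)): least fixpoint, start Z0 = {Reset, Sync}, add states with every successor in Z. Already a fixed point.
Sat(AF (EG (wait ∧ busy))) = {Reset, Sync}
Sync ∈ Sat(AF (EG (wait ∧ busy))) = {Reset, Sync}, so the formula holds at Sync.

Yes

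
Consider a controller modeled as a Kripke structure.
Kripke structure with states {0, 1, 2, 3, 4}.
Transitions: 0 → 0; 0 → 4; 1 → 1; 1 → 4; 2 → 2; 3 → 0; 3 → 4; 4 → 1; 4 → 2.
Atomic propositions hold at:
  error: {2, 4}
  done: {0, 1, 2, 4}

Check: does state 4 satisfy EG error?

Yes

EG error: greatest fixpoint, start Z0 = {2, 4}, keep only states in Sat with some successor in Z. Already a fixed point.
Sat(EG error) = {2, 4}
4 ∈ Sat(EG error) = {2, 4}, so the formula holds at 4.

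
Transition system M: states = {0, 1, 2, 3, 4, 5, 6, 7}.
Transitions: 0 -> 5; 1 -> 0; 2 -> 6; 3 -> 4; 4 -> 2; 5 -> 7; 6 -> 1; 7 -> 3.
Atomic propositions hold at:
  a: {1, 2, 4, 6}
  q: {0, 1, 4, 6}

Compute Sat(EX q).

Sat(EX q) = {s : some successor in {0, 1, 4, 6}} = {1, 2, 3, 6}

{1, 2, 3, 6}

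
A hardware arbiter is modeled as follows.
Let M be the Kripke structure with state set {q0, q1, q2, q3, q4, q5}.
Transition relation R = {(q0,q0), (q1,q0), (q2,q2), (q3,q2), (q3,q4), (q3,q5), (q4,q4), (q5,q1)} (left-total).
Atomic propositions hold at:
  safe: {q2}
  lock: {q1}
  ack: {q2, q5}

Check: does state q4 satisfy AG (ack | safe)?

Sat(ack | safe) = {q2, q5}
AG (ack | safe): greatest fixpoint, start Z0 = {q2, q5}, keep only states in Sat with every successor in Z. Z1 = {q2}; fixed.
Sat(AG (ack | safe)) = {q2}
q4 ∉ Sat(AG (ack | safe)) = {q2}, so the formula does not hold at q4.

No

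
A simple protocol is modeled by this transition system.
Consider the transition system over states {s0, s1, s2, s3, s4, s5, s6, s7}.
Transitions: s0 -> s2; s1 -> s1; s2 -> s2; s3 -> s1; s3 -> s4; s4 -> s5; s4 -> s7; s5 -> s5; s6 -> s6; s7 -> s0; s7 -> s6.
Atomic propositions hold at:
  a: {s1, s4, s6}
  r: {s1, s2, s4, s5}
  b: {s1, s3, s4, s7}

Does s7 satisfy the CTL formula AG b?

No

AG b: greatest fixpoint, start Z0 = {s1, s3, s4, s7}, keep only states in Sat with every successor in Z. Z1 = {s1, s3}; Z2 = {s1}; fixed.
Sat(AG b) = {s1}
s7 ∉ Sat(AG b) = {s1}, so the formula does not hold at s7.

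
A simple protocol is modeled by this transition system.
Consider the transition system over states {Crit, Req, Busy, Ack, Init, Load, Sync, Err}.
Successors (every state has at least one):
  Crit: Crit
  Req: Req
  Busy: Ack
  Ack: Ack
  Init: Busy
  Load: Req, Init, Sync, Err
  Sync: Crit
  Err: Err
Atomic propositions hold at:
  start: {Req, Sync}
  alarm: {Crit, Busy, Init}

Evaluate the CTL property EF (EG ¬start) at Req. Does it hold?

Sat(¬start) = {Crit, Busy, Ack, Init, Load, Err}
EG ¬start: greatest fixpoint, start Z0 = {Crit, Busy, Ack, Init, Load, Err}, keep only states in Sat with some successor in Z. Already a fixed point.
Sat(EG ¬start) = {Crit, Busy, Ack, Init, Load, Err}
EF (EG ¬start): least fixpoint, start Z0 = {Crit, Busy, Ack, Init, Load, Err}, add states with some successor in Z. Z1 = {Crit, Busy, Ack, Init, Load, Sync, Err}; fixed.
Sat(EF (EG ¬start)) = {Crit, Busy, Ack, Init, Load, Sync, Err}
Req ∉ Sat(EF (EG ¬start)) = {Crit, Busy, Ack, Init, Load, Sync, Err}, so the formula does not hold at Req.

No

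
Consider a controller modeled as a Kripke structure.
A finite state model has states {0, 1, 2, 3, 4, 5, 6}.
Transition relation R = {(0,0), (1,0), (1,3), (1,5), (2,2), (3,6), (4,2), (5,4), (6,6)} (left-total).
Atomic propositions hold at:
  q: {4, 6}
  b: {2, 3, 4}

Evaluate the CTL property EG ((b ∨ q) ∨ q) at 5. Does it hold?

Sat(b ∨ q) = {2, 3, 4, 6}
Sat((b ∨ q) ∨ q) = {2, 3, 4, 6}
EG ((b ∨ q) ∨ q): greatest fixpoint, start Z0 = {2, 3, 4, 6}, keep only states in Sat with some successor in Z. Already a fixed point.
Sat(EG ((b ∨ q) ∨ q)) = {2, 3, 4, 6}
5 ∉ Sat(EG ((b ∨ q) ∨ q)) = {2, 3, 4, 6}, so the formula does not hold at 5.

No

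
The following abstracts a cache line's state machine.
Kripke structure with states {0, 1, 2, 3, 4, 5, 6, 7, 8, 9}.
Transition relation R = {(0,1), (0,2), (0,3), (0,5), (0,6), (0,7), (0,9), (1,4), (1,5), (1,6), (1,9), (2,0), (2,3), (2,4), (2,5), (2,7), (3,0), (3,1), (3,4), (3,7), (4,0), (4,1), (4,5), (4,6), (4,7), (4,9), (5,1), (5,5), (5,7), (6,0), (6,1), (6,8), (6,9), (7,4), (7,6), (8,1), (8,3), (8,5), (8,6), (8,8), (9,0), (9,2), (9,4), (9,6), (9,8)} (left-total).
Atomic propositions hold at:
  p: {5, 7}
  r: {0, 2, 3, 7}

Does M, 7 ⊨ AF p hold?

Yes

AF p: least fixpoint, start Z0 = {5, 7}, add states with every successor in Z. Already a fixed point.
Sat(AF p) = {5, 7}
7 ∈ Sat(AF p) = {5, 7}, so the formula holds at 7.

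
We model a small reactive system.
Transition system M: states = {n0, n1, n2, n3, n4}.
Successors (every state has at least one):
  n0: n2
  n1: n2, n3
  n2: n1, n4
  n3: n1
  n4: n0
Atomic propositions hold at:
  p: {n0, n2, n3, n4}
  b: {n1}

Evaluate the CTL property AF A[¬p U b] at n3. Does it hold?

Yes

Sat(¬p) = {n1}
A[¬p U b]: least fixpoint, start Z0 = Sat(b) = {n1}, add states in Sat(¬p) with every successor in Z. Already a fixed point.
Sat(A[¬p U b]) = {n1}
AF A[¬p U b]: least fixpoint, start Z0 = {n1}, add states with every successor in Z. Z1 = {n1, n3}; fixed.
Sat(AF A[¬p U b]) = {n1, n3}
n3 ∈ Sat(AF A[¬p U b]) = {n1, n3}, so the formula holds at n3.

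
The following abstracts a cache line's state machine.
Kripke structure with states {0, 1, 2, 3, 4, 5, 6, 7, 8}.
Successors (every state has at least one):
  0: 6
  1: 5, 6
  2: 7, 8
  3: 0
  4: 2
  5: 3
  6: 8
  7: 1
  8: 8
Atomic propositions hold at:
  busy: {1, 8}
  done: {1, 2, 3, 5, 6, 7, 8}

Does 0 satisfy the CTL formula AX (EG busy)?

No

EG busy: greatest fixpoint, start Z0 = {1, 8}, keep only states in Sat with some successor in Z. Z1 = {8}; fixed.
Sat(EG busy) = {8}
Sat(AX (EG busy)) = {s : every successor in {8}} = {6, 8}
0 ∉ Sat(AX (EG busy)) = {6, 8}, so the formula does not hold at 0.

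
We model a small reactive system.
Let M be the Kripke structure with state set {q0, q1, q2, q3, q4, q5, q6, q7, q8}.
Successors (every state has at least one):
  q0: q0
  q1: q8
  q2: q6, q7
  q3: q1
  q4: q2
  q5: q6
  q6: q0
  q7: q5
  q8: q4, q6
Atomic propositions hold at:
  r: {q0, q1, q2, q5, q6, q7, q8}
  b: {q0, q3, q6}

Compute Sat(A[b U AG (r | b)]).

Sat(r | b) = {q0, q1, q2, q3, q5, q6, q7, q8}
AG (r | b): greatest fixpoint, start Z0 = {q0, q1, q2, q3, q5, q6, q7, q8}, keep only states in Sat with every successor in Z. Z1 = {q0, q1, q2, q3, q5, q6, q7}; Z2 = {q0, q2, q3, q5, q6, q7}; Z3 = {q0, q2, q5, q6, q7}; fixed.
Sat(AG (r | b)) = {q0, q2, q5, q6, q7}
A[b U AG (r | b)]: least fixpoint, start Z0 = Sat(AG (r | b)) = {q0, q2, q5, q6, q7}, add states in Sat(b) with every successor in Z. Already a fixed point.
Sat(A[b U AG (r | b)]) = {q0, q2, q5, q6, q7}

{q0, q2, q5, q6, q7}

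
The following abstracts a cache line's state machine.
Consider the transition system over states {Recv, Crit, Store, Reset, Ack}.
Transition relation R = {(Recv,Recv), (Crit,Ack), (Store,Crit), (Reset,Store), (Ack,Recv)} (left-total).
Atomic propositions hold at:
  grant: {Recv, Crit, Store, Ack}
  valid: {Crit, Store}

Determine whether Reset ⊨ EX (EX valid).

Sat(EX valid) = {s : some successor in {Crit, Store}} = {Store, Reset}
Sat(EX (EX valid)) = {s : some successor in {Store, Reset}} = {Reset}
Reset ∈ Sat(EX (EX valid)) = {Reset}, so the formula holds at Reset.

Yes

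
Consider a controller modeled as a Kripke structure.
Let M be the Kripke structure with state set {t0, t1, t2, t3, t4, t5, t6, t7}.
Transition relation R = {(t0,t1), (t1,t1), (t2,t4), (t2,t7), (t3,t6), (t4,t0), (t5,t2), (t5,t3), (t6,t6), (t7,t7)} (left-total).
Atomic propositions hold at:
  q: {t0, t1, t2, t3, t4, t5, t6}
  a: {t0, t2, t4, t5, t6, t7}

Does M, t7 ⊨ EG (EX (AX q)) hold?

Sat(AX q) = {s : every successor in {t0, t1, t2, t3, t4, t5, t6}} = {t0, t1, t3, t4, t5, t6}
Sat(EX (AX q)) = {s : some successor in {t0, t1, t3, t4, t5, t6}} = {t0, t1, t2, t3, t4, t5, t6}
EG (EX (AX q)): greatest fixpoint, start Z0 = {t0, t1, t2, t3, t4, t5, t6}, keep only states in Sat with some successor in Z. Already a fixed point.
Sat(EG (EX (AX q))) = {t0, t1, t2, t3, t4, t5, t6}
t7 ∉ Sat(EG (EX (AX q))) = {t0, t1, t2, t3, t4, t5, t6}, so the formula does not hold at t7.

No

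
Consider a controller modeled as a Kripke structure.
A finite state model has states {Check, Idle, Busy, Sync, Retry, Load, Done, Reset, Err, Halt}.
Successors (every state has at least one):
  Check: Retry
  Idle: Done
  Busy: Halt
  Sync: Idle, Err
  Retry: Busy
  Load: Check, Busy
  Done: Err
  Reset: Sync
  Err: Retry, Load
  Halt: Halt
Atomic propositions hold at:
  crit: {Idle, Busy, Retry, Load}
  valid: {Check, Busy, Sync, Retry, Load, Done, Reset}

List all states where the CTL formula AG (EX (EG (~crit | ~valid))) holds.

{Busy, Halt}

Sat(~crit) = {Check, Sync, Done, Reset, Err, Halt}
Sat(~valid) = {Idle, Err, Halt}
Sat(~crit | ~valid) = {Check, Idle, Sync, Done, Reset, Err, Halt}
EG (~crit | ~valid): greatest fixpoint, start Z0 = {Check, Idle, Sync, Done, Reset, Err, Halt}, keep only states in Sat with some successor in Z. Z1 = {Idle, Sync, Done, Reset, Halt}; Z2 = {Idle, Sync, Reset, Halt}; Z3 = {Sync, Reset, Halt}; Z4 = {Reset, Halt}; Z5 = {Halt}; fixed.
Sat(EG (~crit | ~valid)) = {Halt}
Sat(EX (EG (~crit | ~valid))) = {s : some successor in {Halt}} = {Busy, Halt}
AG (EX (EG (~crit | ~valid))): greatest fixpoint, start Z0 = {Busy, Halt}, keep only states in Sat with every successor in Z. Already a fixed point.
Sat(AG (EX (EG (~crit | ~valid)))) = {Busy, Halt}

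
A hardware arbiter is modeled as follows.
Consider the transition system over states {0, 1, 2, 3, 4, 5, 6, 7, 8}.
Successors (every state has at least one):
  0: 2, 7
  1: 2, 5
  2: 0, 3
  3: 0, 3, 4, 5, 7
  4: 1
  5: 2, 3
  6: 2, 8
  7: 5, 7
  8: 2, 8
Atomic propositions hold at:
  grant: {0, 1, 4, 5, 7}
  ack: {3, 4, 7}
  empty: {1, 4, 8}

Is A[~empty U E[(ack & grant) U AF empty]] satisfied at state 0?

Sat(~empty) = {0, 2, 3, 5, 6, 7}
Sat(ack & grant) = {4, 7}
AF empty: least fixpoint, start Z0 = {1, 4, 8}, add states with every successor in Z. Already a fixed point.
Sat(AF empty) = {1, 4, 8}
E[(ack & grant) U AF empty]: least fixpoint, start Z0 = Sat(AF empty) = {1, 4, 8}, add states in Sat(ack & grant) with some successor in Z. Already a fixed point.
Sat(E[(ack & grant) U AF empty]) = {1, 4, 8}
A[~empty U E[(ack & grant) U AF empty]]: least fixpoint, start Z0 = Sat(E[(ack & grant) U AF empty]) = {1, 4, 8}, add states in Sat(~empty) with every successor in Z. Already a fixed point.
Sat(A[~empty U E[(ack & grant) U AF empty]]) = {1, 4, 8}
0 ∉ Sat(A[~empty U E[(ack & grant) U AF empty]]) = {1, 4, 8}, so the formula does not hold at 0.

No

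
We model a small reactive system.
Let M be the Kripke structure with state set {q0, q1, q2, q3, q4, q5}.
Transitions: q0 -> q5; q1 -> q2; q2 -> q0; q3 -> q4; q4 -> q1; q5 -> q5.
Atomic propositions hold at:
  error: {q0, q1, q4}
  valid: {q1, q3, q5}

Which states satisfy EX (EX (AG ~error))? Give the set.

Sat(~error) = {q2, q3, q5}
AG ~error: greatest fixpoint, start Z0 = {q2, q3, q5}, keep only states in Sat with every successor in Z. Z1 = {q5}; fixed.
Sat(AG ~error) = {q5}
Sat(EX (AG ~error)) = {s : some successor in {q5}} = {q0, q5}
Sat(EX (EX (AG ~error))) = {s : some successor in {q0, q5}} = {q0, q2, q5}

{q0, q2, q5}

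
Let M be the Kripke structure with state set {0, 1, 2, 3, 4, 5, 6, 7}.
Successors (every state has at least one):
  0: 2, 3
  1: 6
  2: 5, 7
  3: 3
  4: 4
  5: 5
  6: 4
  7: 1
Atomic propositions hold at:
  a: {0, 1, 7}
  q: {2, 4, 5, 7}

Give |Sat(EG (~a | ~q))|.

7

Sat(~a) = {2, 3, 4, 5, 6}
Sat(~q) = {0, 1, 3, 6}
Sat(~a | ~q) = {0, 1, 2, 3, 4, 5, 6}
EG (~a | ~q): greatest fixpoint, start Z0 = {0, 1, 2, 3, 4, 5, 6}, keep only states in Sat with some successor in Z. Already a fixed point.
Sat(EG (~a | ~q)) = {0, 1, 2, 3, 4, 5, 6}
|Sat(EG (~a | ~q))| = |{0, 1, 2, 3, 4, 5, 6}| = 7.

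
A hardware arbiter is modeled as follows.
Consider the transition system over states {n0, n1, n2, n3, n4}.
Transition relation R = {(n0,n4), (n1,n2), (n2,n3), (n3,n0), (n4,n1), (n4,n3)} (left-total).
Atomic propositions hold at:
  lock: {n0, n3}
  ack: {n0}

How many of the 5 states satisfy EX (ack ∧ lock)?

1

Sat(ack ∧ lock) = {n0}
Sat(EX (ack ∧ lock)) = {s : some successor in {n0}} = {n3}
|Sat(EX (ack ∧ lock))| = |{n3}| = 1.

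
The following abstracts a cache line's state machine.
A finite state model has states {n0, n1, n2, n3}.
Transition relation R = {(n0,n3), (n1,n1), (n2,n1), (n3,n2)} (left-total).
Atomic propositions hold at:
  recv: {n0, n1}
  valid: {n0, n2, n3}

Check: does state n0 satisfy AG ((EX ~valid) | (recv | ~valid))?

No

Sat(~valid) = {n1}
Sat(EX ~valid) = {s : some successor in {n1}} = {n1, n2}
Sat(recv | ~valid) = {n0, n1}
Sat((EX ~valid) | (recv | ~valid)) = {n0, n1, n2}
AG ((EX ~valid) | (recv | ~valid)): greatest fixpoint, start Z0 = {n0, n1, n2}, keep only states in Sat with every successor in Z. Z1 = {n1, n2}; fixed.
Sat(AG ((EX ~valid) | (recv | ~valid))) = {n1, n2}
n0 ∉ Sat(AG ((EX ~valid) | (recv | ~valid))) = {n1, n2}, so the formula does not hold at n0.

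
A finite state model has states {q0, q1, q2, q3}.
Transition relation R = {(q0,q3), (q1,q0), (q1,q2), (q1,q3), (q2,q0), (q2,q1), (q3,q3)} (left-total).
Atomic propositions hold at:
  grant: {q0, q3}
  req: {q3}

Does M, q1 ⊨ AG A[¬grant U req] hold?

No

Sat(¬grant) = {q1, q2}
A[¬grant U req]: least fixpoint, start Z0 = Sat(req) = {q3}, add states in Sat(¬grant) with every successor in Z. Already a fixed point.
Sat(A[¬grant U req]) = {q3}
AG A[¬grant U req]: greatest fixpoint, start Z0 = {q3}, keep only states in Sat with every successor in Z. Already a fixed point.
Sat(AG A[¬grant U req]) = {q3}
q1 ∉ Sat(AG A[¬grant U req]) = {q3}, so the formula does not hold at q1.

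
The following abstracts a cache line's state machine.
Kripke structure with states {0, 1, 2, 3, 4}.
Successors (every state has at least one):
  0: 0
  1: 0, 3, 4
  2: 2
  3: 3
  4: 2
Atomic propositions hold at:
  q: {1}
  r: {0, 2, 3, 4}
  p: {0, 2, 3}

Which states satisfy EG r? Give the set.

EG r: greatest fixpoint, start Z0 = {0, 2, 3, 4}, keep only states in Sat with some successor in Z. Already a fixed point.
Sat(EG r) = {0, 2, 3, 4}

{0, 2, 3, 4}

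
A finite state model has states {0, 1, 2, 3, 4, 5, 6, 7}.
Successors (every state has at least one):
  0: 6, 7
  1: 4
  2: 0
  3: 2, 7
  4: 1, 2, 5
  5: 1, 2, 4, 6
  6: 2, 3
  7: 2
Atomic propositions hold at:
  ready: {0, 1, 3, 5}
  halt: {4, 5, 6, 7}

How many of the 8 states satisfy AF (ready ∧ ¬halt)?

6

Sat(¬halt) = {0, 1, 2, 3}
Sat(ready ∧ ¬halt) = {0, 1, 3}
AF (ready ∧ ¬halt): least fixpoint, start Z0 = {0, 1, 3}, add states with every successor in Z. Z1 = {0, 1, 2, 3}; Z2 = {0, 1, 2, 3, 6, 7}; fixed.
Sat(AF (ready ∧ ¬halt)) = {0, 1, 2, 3, 6, 7}
|Sat(AF (ready ∧ ¬halt))| = |{0, 1, 2, 3, 6, 7}| = 6.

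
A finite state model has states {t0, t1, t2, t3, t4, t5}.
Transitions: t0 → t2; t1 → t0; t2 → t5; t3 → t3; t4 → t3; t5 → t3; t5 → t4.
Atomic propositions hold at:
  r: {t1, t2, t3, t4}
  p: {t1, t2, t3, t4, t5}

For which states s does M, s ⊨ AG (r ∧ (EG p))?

{t3, t4}

EG p: greatest fixpoint, start Z0 = {t1, t2, t3, t4, t5}, keep only states in Sat with some successor in Z. Z1 = {t2, t3, t4, t5}; fixed.
Sat(EG p) = {t2, t3, t4, t5}
Sat(r ∧ (EG p)) = {t2, t3, t4}
AG (r ∧ (EG p)): greatest fixpoint, start Z0 = {t2, t3, t4}, keep only states in Sat with every successor in Z. Z1 = {t3, t4}; fixed.
Sat(AG (r ∧ (EG p))) = {t3, t4}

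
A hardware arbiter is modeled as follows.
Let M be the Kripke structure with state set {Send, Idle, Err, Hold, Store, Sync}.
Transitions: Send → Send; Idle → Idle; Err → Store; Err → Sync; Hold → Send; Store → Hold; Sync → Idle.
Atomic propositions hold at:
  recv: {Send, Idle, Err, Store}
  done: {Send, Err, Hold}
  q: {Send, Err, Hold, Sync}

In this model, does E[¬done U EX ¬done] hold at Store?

Sat(¬done) = {Idle, Store, Sync}
Sat(EX ¬done) = {s : some successor in {Idle, Store, Sync}} = {Idle, Err, Sync}
E[¬done U EX ¬done]: least fixpoint, start Z0 = Sat(EX ¬done) = {Idle, Err, Sync}, add states in Sat(¬done) with some successor in Z. Already a fixed point.
Sat(E[¬done U EX ¬done]) = {Idle, Err, Sync}
Store ∉ Sat(E[¬done U EX ¬done]) = {Idle, Err, Sync}, so the formula does not hold at Store.

No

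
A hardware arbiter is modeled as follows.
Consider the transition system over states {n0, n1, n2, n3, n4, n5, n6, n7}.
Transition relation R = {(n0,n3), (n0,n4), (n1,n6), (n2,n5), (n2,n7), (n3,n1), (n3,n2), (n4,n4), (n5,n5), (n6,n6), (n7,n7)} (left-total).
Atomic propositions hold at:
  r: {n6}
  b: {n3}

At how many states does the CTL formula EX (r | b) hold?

3

Sat(r | b) = {n3, n6}
Sat(EX (r | b)) = {s : some successor in {n3, n6}} = {n0, n1, n6}
|Sat(EX (r | b))| = |{n0, n1, n6}| = 3.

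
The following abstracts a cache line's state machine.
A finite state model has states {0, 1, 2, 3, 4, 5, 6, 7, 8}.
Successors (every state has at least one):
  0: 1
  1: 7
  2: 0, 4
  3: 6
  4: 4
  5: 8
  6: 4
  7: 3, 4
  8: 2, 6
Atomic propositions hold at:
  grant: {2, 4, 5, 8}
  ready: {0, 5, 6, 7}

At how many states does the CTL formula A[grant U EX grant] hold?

6

Sat(EX grant) = {s : some successor in {2, 4, 5, 8}} = {2, 4, 5, 6, 7, 8}
A[grant U EX grant]: least fixpoint, start Z0 = Sat(EX grant) = {2, 4, 5, 6, 7, 8}, add states in Sat(grant) with every successor in Z. Already a fixed point.
Sat(A[grant U EX grant]) = {2, 4, 5, 6, 7, 8}
|Sat(A[grant U EX grant])| = |{2, 4, 5, 6, 7, 8}| = 6.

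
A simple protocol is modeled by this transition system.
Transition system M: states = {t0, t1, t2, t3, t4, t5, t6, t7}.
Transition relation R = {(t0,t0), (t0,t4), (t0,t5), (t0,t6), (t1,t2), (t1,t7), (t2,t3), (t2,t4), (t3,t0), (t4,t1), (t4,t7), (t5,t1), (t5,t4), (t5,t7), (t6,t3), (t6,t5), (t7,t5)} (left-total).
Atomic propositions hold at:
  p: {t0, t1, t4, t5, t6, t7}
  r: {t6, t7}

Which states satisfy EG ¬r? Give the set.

{t0, t1, t2, t3, t4, t5}

Sat(¬r) = {t0, t1, t2, t3, t4, t5}
EG ¬r: greatest fixpoint, start Z0 = {t0, t1, t2, t3, t4, t5}, keep only states in Sat with some successor in Z. Already a fixed point.
Sat(EG ¬r) = {t0, t1, t2, t3, t4, t5}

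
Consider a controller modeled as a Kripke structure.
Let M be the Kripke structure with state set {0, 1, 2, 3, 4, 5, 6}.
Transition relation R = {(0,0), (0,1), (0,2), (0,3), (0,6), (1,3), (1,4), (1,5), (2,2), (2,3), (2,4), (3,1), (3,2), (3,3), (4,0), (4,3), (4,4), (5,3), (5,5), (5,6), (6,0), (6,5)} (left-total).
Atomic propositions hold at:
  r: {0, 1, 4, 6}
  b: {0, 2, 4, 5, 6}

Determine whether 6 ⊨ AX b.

Yes

Sat(AX b) = {s : every successor in {0, 2, 4, 5, 6}} = {6}
6 ∈ Sat(AX b) = {6}, so the formula holds at 6.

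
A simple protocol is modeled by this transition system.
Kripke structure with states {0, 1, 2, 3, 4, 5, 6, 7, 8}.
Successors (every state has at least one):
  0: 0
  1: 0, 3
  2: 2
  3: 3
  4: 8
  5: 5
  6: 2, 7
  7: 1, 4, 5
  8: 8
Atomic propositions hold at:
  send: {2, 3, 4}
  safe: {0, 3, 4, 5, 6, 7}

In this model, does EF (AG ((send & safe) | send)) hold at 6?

Yes

Sat(send & safe) = {3, 4}
Sat((send & safe) | send) = {2, 3, 4}
AG ((send & safe) | send): greatest fixpoint, start Z0 = {2, 3, 4}, keep only states in Sat with every successor in Z. Z1 = {2, 3}; fixed.
Sat(AG ((send & safe) | send)) = {2, 3}
EF (AG ((send & safe) | send)): least fixpoint, start Z0 = {2, 3}, add states with some successor in Z. Z1 = {1, 2, 3, 6}; Z2 = {1, 2, 3, 6, 7}; fixed.
Sat(EF (AG ((send & safe) | send))) = {1, 2, 3, 6, 7}
6 ∈ Sat(EF (AG ((send & safe) | send))) = {1, 2, 3, 6, 7}, so the formula holds at 6.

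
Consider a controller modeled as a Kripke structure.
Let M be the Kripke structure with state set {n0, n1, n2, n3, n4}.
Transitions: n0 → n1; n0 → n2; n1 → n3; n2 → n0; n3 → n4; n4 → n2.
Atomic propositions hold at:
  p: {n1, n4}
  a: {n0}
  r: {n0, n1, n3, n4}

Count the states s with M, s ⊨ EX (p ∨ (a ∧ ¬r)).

Sat(¬r) = {n2}
Sat(a ∧ ¬r) = ∅
Sat(p ∨ (a ∧ ¬r)) = {n1, n4}
Sat(EX (p ∨ (a ∧ ¬r))) = {s : some successor in {n1, n4}} = {n0, n3}
|Sat(EX (p ∨ (a ∧ ¬r)))| = |{n0, n3}| = 2.

2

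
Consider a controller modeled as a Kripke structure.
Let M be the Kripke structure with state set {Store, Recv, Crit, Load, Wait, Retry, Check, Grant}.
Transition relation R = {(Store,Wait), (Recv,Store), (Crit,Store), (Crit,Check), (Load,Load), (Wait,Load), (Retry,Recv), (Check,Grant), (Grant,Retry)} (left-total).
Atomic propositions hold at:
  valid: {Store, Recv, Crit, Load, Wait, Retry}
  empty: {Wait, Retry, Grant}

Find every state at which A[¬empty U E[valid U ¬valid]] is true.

{Crit, Check, Grant}

Sat(¬empty) = {Store, Recv, Crit, Load, Check}
Sat(¬valid) = {Check, Grant}
E[valid U ¬valid]: least fixpoint, start Z0 = Sat(¬valid) = {Check, Grant}, add states in Sat(valid) with some successor in Z. Z1 = {Crit, Check, Grant}; fixed.
Sat(E[valid U ¬valid]) = {Crit, Check, Grant}
A[¬empty U E[valid U ¬valid]]: least fixpoint, start Z0 = Sat(E[valid U ¬valid]) = {Crit, Check, Grant}, add states in Sat(¬empty) with every successor in Z. Already a fixed point.
Sat(A[¬empty U E[valid U ¬valid]]) = {Crit, Check, Grant}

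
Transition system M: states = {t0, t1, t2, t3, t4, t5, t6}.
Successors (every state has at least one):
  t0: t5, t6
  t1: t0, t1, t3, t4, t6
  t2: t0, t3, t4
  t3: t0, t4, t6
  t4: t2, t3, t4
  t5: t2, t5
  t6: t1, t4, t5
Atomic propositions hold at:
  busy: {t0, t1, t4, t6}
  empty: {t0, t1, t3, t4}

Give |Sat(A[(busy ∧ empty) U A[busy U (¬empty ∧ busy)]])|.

Sat(busy ∧ empty) = {t0, t1, t4}
Sat(¬empty) = {t2, t5, t6}
Sat(¬empty ∧ busy) = {t6}
A[busy U (¬empty ∧ busy)]: least fixpoint, start Z0 = Sat((¬empty ∧ busy)) = {t6}, add states in Sat(busy) with every successor in Z. Already a fixed point.
Sat(A[busy U (¬empty ∧ busy)]) = {t6}
A[(busy ∧ empty) U A[busy U (¬empty ∧ busy)]]: least fixpoint, start Z0 = Sat(A[busy U (¬empty ∧ busy)]) = {t6}, add states in Sat(busy ∧ empty) with every successor in Z. Already a fixed point.
Sat(A[(busy ∧ empty) U A[busy U (¬empty ∧ busy)]]) = {t6}
|Sat(A[(busy ∧ empty) U A[busy U (¬empty ∧ busy)]])| = |{t6}| = 1.

1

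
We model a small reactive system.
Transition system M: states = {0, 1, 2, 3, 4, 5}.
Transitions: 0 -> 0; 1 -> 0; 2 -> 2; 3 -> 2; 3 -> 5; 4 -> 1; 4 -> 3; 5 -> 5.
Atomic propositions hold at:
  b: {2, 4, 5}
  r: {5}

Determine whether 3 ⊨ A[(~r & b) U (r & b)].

No

Sat(~r) = {0, 1, 2, 3, 4}
Sat(~r & b) = {2, 4}
Sat(r & b) = {5}
A[(~r & b) U (r & b)]: least fixpoint, start Z0 = Sat((r & b)) = {5}, add states in Sat(~r & b) with every successor in Z. Already a fixed point.
Sat(A[(~r & b) U (r & b)]) = {5}
3 ∉ Sat(A[(~r & b) U (r & b)]) = {5}, so the formula does not hold at 3.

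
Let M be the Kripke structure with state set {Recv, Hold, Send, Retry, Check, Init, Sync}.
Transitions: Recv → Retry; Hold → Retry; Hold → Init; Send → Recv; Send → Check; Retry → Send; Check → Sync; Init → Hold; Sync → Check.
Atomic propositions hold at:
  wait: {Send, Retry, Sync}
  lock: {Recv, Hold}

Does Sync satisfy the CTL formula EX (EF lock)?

No

EF lock: least fixpoint, start Z0 = {Recv, Hold}, add states with some successor in Z. Z1 = {Recv, Hold, Send, Init}; Z2 = {Recv, Hold, Send, Retry, Init}; fixed.
Sat(EF lock) = {Recv, Hold, Send, Retry, Init}
Sat(EX (EF lock)) = {s : some successor in {Recv, Hold, Send, Retry, Init}} = {Recv, Hold, Send, Retry, Init}
Sync ∉ Sat(EX (EF lock)) = {Recv, Hold, Send, Retry, Init}, so the formula does not hold at Sync.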